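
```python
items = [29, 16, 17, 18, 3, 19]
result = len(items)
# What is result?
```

Trace:
`items = [29, 16, 17, 18, 3, 19]` → items = [29, 16, 17, 18, 3, 19]
`result = len(items)` → result = 6
So result = 6

Answer: 6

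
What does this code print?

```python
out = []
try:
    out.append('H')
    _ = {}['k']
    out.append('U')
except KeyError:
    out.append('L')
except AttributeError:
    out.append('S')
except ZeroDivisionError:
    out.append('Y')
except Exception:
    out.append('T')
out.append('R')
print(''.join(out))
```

Execution trace: 'H' (try body) → 'L' (except KeyError) → 'R' (after the try/except). Output: HLR

Answer: HLR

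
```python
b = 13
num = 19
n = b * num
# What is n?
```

Trace:
`b = 13` → b = 13
`num = 19` → num = 19
`n = b * num` → n = 247
So n = 247

Answer: 247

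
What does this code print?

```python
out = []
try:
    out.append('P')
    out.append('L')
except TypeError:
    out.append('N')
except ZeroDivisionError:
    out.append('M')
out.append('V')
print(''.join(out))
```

Execution trace: 'P' (try body) → 'L' (try body, no exception) → 'V' (after the try/except). Output: PLV

Answer: PLV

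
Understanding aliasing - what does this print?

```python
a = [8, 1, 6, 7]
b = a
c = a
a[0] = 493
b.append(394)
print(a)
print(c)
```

Key concept: multiple aliases.
Step by step:
`a = [8, 1, 6, 7]` → a = [8, 1, 6, 7]
`b = a` → b = [8, 1, 6, 7] (same object as a)
`c = a` → c = [8, 1, 6, 7] (same object as a, b)
`a[0] = 493` → a = [493, 1, 6, 7] (same object as b, c); b = [493, 1, 6, 7] (same object as a, c); c = [493, 1, 6, 7] (same object as a, b)
`b.append(394)` → a = [493, 1, 6, 7, 394] (same object as b, c); b = [493, 1, 6, 7, 394] (same object as a, c); c = [493, 1, 6, 7, 394] (same object as a, b)
`print(a)` → prints [493, 1, 6, 7, 394]
`print(c)` → prints [493, 1, 6, 7, 394]

Answer:
[493, 1, 6, 7, 394]
[493, 1, 6, 7, 394]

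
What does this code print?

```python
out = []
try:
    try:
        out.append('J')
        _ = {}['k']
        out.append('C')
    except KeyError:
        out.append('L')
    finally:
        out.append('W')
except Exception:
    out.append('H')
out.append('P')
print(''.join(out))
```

Execution trace: 'J' (inner try body) → 'L' (inner except KeyError) → 'W' (inner finally) → 'P' (after the try/except). Output: JLWP

Answer: JLWP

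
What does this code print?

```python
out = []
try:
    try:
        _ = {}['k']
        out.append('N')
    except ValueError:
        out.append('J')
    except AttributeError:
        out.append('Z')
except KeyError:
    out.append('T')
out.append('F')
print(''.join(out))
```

Execution trace: 'T' (outer except KeyError) → 'F' (after the try/except). Output: TF

Answer: TF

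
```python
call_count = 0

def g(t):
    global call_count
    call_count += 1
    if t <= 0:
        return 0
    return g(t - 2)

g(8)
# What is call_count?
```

Linear recursion stepping by 2: 5 calls from t=8 down to ≤0.

Answer: 5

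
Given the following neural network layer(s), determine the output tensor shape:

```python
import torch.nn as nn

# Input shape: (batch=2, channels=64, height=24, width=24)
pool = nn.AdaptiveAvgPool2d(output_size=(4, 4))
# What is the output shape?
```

Input: (2, 64, 24, 24) -> Output: (2, 64, 4, 4)

Answer: (2, 64, 4, 4)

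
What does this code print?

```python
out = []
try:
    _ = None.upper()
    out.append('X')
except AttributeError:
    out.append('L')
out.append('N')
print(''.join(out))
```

Execution trace: 'L' (except AttributeError) → 'N' (after the try/except). Output: LN

Answer: LN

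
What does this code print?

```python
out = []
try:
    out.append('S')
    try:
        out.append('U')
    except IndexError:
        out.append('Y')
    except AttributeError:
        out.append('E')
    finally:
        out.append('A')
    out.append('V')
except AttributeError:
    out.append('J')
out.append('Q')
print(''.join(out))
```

Execution trace: 'S' (try body) → 'U' (inner try body, no exception) → 'A' (inner finally) → 'V' (try body, no exception) → 'Q' (after the try/except). Output: SUAVQ

Answer: SUAVQ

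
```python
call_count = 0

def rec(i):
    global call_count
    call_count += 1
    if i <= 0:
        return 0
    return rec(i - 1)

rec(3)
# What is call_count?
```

Linear recursion stepping by 1: 4 calls from i=3 down to ≤0.

Answer: 4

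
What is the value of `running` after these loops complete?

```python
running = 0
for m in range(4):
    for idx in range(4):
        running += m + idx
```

Sum of all m+idx for m,idx in 4x4
`running` takes the values: 0 → 1 → 3 → 6 → 7 → 9 → 12 → 16 → 18 → 21 → 25 → 30 → 33 → 37 → 42 → 48

Answer: 48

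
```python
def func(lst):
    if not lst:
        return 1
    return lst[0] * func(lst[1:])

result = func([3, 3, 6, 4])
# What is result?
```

Product over [3, 3, 6, 4] = 3 * 3 * 6 * 4 = 216

Answer: 216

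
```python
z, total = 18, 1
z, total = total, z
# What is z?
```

Trace:
`z, total = 18, 1` → z = 18; total = 1
`z, total = total, z` → z = 1; total = 18
So z = 1

Answer: 1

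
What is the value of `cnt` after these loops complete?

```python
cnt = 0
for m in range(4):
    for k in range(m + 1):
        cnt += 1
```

Triangle: 1 + 2 + ... + 4
`cnt` takes the values: 0 → 1 → 2 → 3 → 4 → 5 → 6 → 7 → 8 → 9 → 10

Answer: 10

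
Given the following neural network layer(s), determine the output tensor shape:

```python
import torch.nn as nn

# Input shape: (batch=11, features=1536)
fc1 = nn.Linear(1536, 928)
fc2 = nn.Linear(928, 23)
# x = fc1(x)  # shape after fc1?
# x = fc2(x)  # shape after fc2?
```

Input: (11, 1536) -> after fc1: (11, 928) -> Output: (11, 23)

Answer: (11, 23)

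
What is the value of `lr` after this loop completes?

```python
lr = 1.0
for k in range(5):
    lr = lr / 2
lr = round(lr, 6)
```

Halving LR 5 times: 1 / 2^5
`lr` takes the values: 1.0 → 0.5 → 0.25 → 0.125 → 0.0625 → 0.03125

Answer: 0.03125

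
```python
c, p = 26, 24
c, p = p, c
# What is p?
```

Trace:
`c, p = 26, 24` → c = 26; p = 24
`c, p = p, c` → c = 24; p = 26
So p = 26

Answer: 26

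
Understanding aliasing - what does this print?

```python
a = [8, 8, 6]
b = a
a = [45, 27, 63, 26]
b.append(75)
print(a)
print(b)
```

Key concept: rebinding vs mutation: a is rebound to a new list, b still points at the original.
Step by step:
`a = [8, 8, 6]` → a = [8, 8, 6]
`b = a` → b = [8, 8, 6] (same object as a)
`a = [45, 27, 63, 26]` → a = [45, 27, 63, 26]
`b.append(75)` → b = [8, 8, 6, 75]
`print(a)` → prints [45, 27, 63, 26]
`print(b)` → prints [8, 8, 6, 75]

Answer:
[45, 27, 63, 26]
[8, 8, 6, 75]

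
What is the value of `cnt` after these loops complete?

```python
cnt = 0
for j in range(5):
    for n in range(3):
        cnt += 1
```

5 * 3 = 15
`cnt` takes the values: 0 → 1 → 2 → 3 → 4 → 5 → 6 → 7 → 8 → 9 → 10 → 11 → 12 → 13 → 14 → 15

Answer: 15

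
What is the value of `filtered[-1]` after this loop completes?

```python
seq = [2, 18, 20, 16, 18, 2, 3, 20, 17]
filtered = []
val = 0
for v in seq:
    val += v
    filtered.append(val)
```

Cumulative sum ends at 116
`filtered` takes the values: [] → [2] → [2, 20] → [2, 20, 40] → [2, 20, 40, 56] → [2, 20, 40, 56, 74] → [2, 20, 40, 56, 74, 76] → [2, 20, 40, 56, 74, 76, 79] → [2, 20, 40, 56, 74, 76, 79, 99] → [2, 20, 40, 56, 74, 76, 79, 99, 116]
So `filtered[-1]` = 116

Answer: 116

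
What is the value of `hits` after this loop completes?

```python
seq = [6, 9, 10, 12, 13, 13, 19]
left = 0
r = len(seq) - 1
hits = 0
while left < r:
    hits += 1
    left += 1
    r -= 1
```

Iterations until pointers meet (list length 7)
`hits` takes the values: 0 → 1 → 2 → 3

Answer: 3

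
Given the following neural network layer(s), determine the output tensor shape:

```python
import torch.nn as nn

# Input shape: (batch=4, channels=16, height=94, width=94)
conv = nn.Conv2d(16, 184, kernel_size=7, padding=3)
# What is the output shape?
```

Input: (4, 16, 94, 94) -> Output: (4, 184, 94, 94)

Answer: (4, 184, 94, 94)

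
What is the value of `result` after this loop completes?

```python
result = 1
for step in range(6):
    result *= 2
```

2^6 = 64
`result` takes the values: 1 → 2 → 4 → 8 → 16 → 32 → 64

Answer: 64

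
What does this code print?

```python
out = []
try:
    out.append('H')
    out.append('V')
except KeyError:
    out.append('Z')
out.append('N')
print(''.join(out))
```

Execution trace: 'H' (try body) → 'V' (try body, no exception) → 'N' (after the try/except). Output: HVN

Answer: HVN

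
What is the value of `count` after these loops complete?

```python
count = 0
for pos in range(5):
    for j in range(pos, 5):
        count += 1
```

Upper triangle: 5 + 4 + ... + 1
`count` takes the values: 0 → 1 → 2 → 3 → 4 → 5 → 6 → 7 → 8 → 9 → 10 → 11 → 12 → 13 → 14 → 15

Answer: 15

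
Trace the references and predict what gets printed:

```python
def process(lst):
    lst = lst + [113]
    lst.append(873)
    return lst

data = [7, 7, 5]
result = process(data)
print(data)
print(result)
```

Key concept: rebinding parameter vs mutation.
Step by step:
`data = [7, 7, 5]` → data = [7, 7, 5]
`result = process(data)` → result = [7, 7, 5, 113, 873]
`print(data)` → prints [7, 7, 5]
`print(result)` → prints [7, 7, 5, 113, 873]

Answer:
[7, 7, 5]
[7, 7, 5, 113, 873]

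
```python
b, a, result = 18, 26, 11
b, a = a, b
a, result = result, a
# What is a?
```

Trace:
`b, a, result = 18, 26, 11` → b = 18; a = 26; result = 11
`b, a = a, b` → b = 26; a = 18
`a, result = result, a` → a = 11; result = 18
So a = 11

Answer: 11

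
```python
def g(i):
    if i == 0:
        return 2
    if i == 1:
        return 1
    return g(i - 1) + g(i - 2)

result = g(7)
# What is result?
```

Build up from base cases: g(0)=2, g(1)=1, g(2)=3, g(3)=4, g(4)=7, g(5)=11, g(6)=18, ..., g(7)=29

Answer: 29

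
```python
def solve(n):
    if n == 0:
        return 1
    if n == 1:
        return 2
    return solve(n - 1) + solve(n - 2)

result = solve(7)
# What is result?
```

Build up from base cases: solve(0)=1, solve(1)=2, solve(2)=3, solve(3)=5, solve(4)=8, solve(5)=13, solve(6)=21, ..., solve(7)=34

Answer: 34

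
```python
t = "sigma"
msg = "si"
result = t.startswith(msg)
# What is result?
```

Trace:
`t = "sigma"` → t = 'sigma'
`msg = "si"` → msg = 'si'
`result = t.startswith(msg)` → result = True
So result = True

Answer: True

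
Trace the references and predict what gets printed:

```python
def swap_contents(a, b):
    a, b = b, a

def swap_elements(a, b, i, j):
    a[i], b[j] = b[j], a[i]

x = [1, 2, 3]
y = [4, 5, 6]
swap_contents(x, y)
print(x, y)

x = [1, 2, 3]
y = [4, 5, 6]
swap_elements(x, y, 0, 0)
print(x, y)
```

Key concept: parameter rebinding vs mutation.
Step by step:
`x = [1, 2, 3]` → x = [1, 2, 3]
`y = [4, 5, 6]` → y = [4, 5, 6]
`swap_contents(x, y)` → no visible change to tracked variables
`print(x, y)` → prints [1, 2, 3] [4, 5, 6]
`x = [1, 2, 3]` → x = [1, 2, 3]
`y = [4, 5, 6]` → y = [4, 5, 6]
`swap_elements(x, y, 0, 0)` → x = [4, 2, 3]; y = [1, 5, 6]
`print(x, y)` → prints [4, 2, 3] [1, 5, 6]

Answer:
[1, 2, 3] [4, 5, 6]
[4, 2, 3] [1, 5, 6]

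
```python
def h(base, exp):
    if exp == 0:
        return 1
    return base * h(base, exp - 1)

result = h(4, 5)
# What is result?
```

h(4, 5) = 4 * 4 * 4 * 4 * 4 = 1024

Answer: 1024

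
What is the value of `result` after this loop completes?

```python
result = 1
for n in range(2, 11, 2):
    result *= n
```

Product of even numbers 2 to 10
`result` takes the values: 1 → 2 → 8 → 48 → 384 → 3840

Answer: 3840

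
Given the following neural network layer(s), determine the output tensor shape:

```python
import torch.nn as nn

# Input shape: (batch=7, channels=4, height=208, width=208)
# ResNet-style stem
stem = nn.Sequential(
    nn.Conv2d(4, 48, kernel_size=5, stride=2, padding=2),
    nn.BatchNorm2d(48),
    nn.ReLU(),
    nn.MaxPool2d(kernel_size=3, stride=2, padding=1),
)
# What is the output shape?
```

Input: (7, 4, 208, 208) -> after Conv2d 5x5 stride=2: (7, 48, 104, 104) -> Output: (7, 48, 52, 52)

Answer: (7, 48, 52, 52)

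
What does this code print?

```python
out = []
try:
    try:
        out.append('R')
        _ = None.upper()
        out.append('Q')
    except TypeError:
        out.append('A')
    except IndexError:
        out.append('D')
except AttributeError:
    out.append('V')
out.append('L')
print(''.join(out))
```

Execution trace: 'R' (try body) → 'V' (outer except AttributeError) → 'L' (after the try/except). Output: RVL

Answer: RVL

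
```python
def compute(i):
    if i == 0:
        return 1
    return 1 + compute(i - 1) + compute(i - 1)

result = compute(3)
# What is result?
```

compute(i) = 1 + 2·compute(i-1), compute(0)=1. Closed form: (1+1)·2^3 - 1 = 15.

Answer: 15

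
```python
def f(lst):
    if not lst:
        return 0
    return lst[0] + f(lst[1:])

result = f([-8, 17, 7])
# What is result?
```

(-8) + 17 + 7 + 0 = 16

Answer: 16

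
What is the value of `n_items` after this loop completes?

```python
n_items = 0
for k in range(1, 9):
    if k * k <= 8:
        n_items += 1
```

Count numbers where k² ≤ 8
`n_items` takes the values: 0 → 1 → 2

Answer: 2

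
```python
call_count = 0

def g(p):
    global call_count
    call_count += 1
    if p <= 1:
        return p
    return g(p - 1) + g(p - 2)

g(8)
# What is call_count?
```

Calls(p) = 1 + Calls(p-1) + Calls(p-2); Calls(0)=Calls(1)=1. For p=8 this gives 67.

Answer: 67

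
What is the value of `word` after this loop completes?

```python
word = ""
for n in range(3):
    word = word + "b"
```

Repeat 'b' 3 times
`word` takes the values: "" → "b" → "bb" → "bbb"

Answer: "bbb"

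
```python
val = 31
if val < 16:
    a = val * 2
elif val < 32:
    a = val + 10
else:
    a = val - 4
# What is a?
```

Trace:
`val = 31` → val = 31
`if val < 16: ...` → val < 16 is False, val < 32 is True → a = 41
So a = 41

Answer: 41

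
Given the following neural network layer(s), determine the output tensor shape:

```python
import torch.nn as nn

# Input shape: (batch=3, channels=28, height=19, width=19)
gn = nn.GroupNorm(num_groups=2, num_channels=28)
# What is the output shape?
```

Input: (3, 28, 19, 19) -> Output: (3, 28, 19, 19)

Answer: (3, 28, 19, 19)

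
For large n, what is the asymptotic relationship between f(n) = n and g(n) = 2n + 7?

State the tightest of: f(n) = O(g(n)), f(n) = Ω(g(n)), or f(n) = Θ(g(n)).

n vs 2n + 7: f(n) = Θ(g(n)) — they are asymptotically equivalent (constant factors don't affect Θ).

Answer: f(n) = Θ(g(n)) — they are asymptotically equivalent (constant factors don't affect Θ).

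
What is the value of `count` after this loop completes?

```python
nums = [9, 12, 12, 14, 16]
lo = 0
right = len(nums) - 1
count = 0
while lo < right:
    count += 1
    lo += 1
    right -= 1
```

Iterations until pointers meet (list length 5)
`count` takes the values: 0 → 1 → 2

Answer: 2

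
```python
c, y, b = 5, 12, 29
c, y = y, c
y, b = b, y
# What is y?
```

Trace:
`c, y, b = 5, 12, 29` → c = 5; y = 12; b = 29
`c, y = y, c` → c = 12; y = 5
`y, b = b, y` → y = 29; b = 5
So y = 29

Answer: 29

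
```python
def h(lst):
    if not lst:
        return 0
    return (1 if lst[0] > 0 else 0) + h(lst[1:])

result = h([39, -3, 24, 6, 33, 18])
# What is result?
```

Count of positive elements in [39, -3, 24, 6, 33, 18] = 5

Answer: 5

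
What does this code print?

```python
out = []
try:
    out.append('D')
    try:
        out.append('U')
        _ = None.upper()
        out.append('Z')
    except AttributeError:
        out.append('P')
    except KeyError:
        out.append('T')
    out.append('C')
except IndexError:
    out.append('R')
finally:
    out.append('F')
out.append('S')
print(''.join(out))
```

Execution trace: 'D' (try body) → 'U' (inner try body) → 'P' (inner except AttributeError) → 'C' (try body, no exception) → 'F' (finally) → 'S' (after the try/except). Output: DUPCFS

Answer: DUPCFS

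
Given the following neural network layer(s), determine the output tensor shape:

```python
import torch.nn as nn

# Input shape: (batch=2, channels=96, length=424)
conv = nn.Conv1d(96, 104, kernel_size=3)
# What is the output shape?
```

Input: (2, 96, 424) -> Output: (2, 104, 422)

Answer: (2, 104, 422)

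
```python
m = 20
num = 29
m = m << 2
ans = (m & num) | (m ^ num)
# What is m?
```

Trace:
`m = 20` → m = 20
`num = 29` → num = 29
`m = m << 2` → m = 80
`ans = (m & num) | (m ^ num)` → ans = 93
So m = 80

Answer: 80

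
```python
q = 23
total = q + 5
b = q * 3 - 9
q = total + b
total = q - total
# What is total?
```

Trace:
`q = 23` → q = 23
`total = q + 5` → total = 28
`b = q * 3 - 9` → b = 60
`q = total + b` → q = 88
`total = q - total` → total = 60
So total = 60

Answer: 60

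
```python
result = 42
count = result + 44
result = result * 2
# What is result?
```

Trace:
`result = 42` → result = 42
`count = result + 44` → count = 86
`result = result * 2` → result = 84
So result = 84

Answer: 84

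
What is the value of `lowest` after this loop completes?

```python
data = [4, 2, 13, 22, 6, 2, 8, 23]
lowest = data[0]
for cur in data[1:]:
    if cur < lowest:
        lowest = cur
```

Minimum of [4, 2, 13, 22, 6, 2, 8, 23]
`lowest` takes the values: 4 → 2

Answer: 2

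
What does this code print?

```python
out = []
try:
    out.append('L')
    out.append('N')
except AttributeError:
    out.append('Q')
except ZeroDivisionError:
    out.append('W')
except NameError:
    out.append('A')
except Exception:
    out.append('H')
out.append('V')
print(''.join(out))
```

Execution trace: 'L' (try body) → 'N' (try body, no exception) → 'V' (after the try/except). Output: LNV

Answer: LNV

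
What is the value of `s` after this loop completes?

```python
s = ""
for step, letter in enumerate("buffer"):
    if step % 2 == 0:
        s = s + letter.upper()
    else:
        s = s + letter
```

Uppercase even positions in 'buffer'
`s` takes the values: "" → "B" → "Bu" → "BuF" → "BuFf" → "BuFfE" → "BuFfEr"

Answer: "BuFfEr"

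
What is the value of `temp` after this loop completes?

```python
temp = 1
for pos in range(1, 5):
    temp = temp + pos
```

Start at 1, add 1 through 4
`temp` takes the values: 1 → 2 → 4 → 7 → 11

Answer: 11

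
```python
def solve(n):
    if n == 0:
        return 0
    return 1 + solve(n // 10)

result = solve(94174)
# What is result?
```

Count of digits of 94174: 5

Answer: 5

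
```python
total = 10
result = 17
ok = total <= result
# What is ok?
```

Trace:
`total = 10` → total = 10
`result = 17` → result = 17
`ok = total <= result` → ok = True
So ok = True

Answer: True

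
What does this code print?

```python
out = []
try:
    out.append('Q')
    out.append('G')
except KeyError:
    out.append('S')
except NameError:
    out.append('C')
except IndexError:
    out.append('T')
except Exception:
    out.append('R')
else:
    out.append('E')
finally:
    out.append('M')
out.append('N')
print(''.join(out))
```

Execution trace: 'Q' (try body) → 'G' (try body, no exception) → 'E' (else) → 'M' (finally) → 'N' (after the try/except). Output: QGEMN

Answer: QGEMN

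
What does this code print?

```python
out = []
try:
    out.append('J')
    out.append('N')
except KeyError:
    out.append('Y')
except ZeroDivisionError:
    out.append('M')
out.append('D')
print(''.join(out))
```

Execution trace: 'J' (try body) → 'N' (try body, no exception) → 'D' (after the try/except). Output: JND

Answer: JND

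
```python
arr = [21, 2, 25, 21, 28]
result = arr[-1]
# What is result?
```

Trace:
`arr = [21, 2, 25, 21, 28]` → arr = [21, 2, 25, 21, 28]
`result = arr[-1]` → result = 28
So result = 28

Answer: 28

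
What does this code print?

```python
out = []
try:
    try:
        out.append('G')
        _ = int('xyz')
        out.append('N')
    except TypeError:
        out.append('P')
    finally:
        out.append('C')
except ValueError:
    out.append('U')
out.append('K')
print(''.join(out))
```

Execution trace: 'G' (inner try body) → 'C' (inner finally) → 'U' (outer except ValueError) → 'K' (after the try/except). Output: GCUK

Answer: GCUK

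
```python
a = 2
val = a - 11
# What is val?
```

Trace:
`a = 2` → a = 2
`val = a - 11` → val = -9
So val = -9

Answer: -9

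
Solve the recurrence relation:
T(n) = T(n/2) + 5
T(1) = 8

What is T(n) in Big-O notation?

Each step divides n by 2 and adds 5. After log_2(n) steps we reach T(1)=8. So T(n) = 5·log_2(n) + 8 = O(log n).

Answer: O(log n)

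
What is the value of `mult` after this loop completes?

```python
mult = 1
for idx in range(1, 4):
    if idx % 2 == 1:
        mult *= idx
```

Product of odd numbers 1 to 3
`mult` takes the values: 1 → 3

Answer: 3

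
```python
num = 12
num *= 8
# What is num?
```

Trace:
`num = 12` → num = 12
`num *= 8` → num = 96
So num = 96

Answer: 96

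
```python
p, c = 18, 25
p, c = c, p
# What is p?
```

Trace:
`p, c = 18, 25` → p = 18; c = 25
`p, c = c, p` → p = 25; c = 18
So p = 25

Answer: 25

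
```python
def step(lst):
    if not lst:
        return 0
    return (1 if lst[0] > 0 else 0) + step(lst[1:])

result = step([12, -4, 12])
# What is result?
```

Count of positive elements in [12, -4, 12] = 2

Answer: 2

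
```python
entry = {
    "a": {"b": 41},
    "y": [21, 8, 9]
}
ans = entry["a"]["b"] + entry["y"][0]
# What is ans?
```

Trace:
`entry = { ...` → entry = {'a': {'b': 41}, 'y': [21, 8, 9]}
`ans = entry["a"]["b"] + entry["y"][0]` → ans = 62
So ans = 62

Answer: 62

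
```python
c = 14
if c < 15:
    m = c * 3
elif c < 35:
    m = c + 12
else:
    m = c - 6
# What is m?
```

Trace:
`c = 14` → c = 14
`if c < 15: ...` → c < 15 is True → m = 42
So m = 42

Answer: 42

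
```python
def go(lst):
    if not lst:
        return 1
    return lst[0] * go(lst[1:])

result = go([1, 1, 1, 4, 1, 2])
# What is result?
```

Product over [1, 1, 1, 4, 1, 2] = 1 * 1 * 1 * 4 * 1 * 2 = 8

Answer: 8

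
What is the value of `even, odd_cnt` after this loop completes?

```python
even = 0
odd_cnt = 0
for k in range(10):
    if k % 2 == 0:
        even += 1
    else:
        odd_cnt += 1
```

Count evens and odds in range(10)
`even, odd_cnt` takes the values: (0, 0) → (1, 0) → (1, 1) → (2, 1) → (2, 2) → (3, 2) → (3, 3) → (4, 3) → (4, 4) → (5, 4) → (5, 5)

Answer: 5, 5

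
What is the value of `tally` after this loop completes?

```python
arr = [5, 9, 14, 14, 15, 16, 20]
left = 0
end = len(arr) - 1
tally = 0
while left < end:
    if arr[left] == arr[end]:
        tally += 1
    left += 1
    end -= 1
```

Count matching pairs from ends
`tally` takes the values: 0

Answer: 0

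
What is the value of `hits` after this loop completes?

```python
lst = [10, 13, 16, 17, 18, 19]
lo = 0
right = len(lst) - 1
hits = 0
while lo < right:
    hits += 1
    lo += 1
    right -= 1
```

Iterations until pointers meet (list length 6)
`hits` takes the values: 0 → 1 → 2 → 3

Answer: 3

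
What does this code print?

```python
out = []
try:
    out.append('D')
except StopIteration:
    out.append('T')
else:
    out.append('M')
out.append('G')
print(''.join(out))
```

Execution trace: 'D' (try body, no exception) → 'M' (else) → 'G' (after the try/except). Output: DMG

Answer: DMG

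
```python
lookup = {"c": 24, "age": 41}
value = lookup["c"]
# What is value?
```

Trace:
`lookup = {"c": 24, "age": 41}` → lookup = {'c': 24, 'age': 41}
`value = lookup["c"]` → value = 24
So value = 24

Answer: 24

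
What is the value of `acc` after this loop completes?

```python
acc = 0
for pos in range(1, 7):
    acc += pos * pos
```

Sum of squares 1² to 6² = 91
`acc` takes the values: 0 → 1 → 5 → 14 → 30 → 55 → 91

Answer: 91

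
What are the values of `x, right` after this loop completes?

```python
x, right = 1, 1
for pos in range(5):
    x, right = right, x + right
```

Fibonacci: after 5 iterations
`x, right` takes the values: (1, 1) → (1, 2) → (2, 3) → (3, 5) → (5, 8) → (8, 13)

Answer: 8, 13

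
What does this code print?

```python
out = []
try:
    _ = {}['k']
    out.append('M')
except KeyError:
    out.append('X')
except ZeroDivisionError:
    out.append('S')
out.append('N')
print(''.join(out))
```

Execution trace: 'X' (except KeyError) → 'N' (after the try/except). Output: XN

Answer: XN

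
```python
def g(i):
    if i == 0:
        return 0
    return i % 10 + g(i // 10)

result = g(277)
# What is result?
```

Sum of digits of 277: 7 + 7 + 2 = 16

Answer: 16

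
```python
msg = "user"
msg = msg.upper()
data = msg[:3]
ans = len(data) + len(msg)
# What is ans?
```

Trace:
`msg = "user"` → msg = 'user'
`msg = msg.upper()` → msg = 'USER'
`data = msg[:3]` → data = 'USE'
`ans = len(data) + len(msg)` → ans = 7
So ans = 7

Answer: 7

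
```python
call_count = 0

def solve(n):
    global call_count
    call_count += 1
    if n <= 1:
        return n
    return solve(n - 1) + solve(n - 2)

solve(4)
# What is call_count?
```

Calls(n) = 1 + Calls(n-1) + Calls(n-2); Calls(0)=Calls(1)=1. For n=4 this gives 9.

Answer: 9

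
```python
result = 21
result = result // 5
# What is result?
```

Trace:
`result = 21` → result = 21
`result = result // 5` → result = 4
So result = 4

Answer: 4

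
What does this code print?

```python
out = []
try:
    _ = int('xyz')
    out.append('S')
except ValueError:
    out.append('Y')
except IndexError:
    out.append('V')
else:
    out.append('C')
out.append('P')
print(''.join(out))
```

Execution trace: 'Y' (except ValueError) → 'P' (after the try/except). Output: YP

Answer: YP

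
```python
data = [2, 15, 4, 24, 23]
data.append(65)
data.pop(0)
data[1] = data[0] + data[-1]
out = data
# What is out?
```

Trace:
`data = [2, 15, 4, 24, 23]` → data = [2, 15, 4, 24, 23]
`data.append(65)` → data = [2, 15, 4, 24, 23, 65]
`data.pop(0)` → data = [15, 4, 24, 23, 65]
`data[1] = data[0] + data[-1]` → data = [15, 80, 24, 23, 65]
`out = data` → out = [15, 80, 24, 23, 65]
So out = [15, 80, 24, 23, 65]

Answer: [15, 80, 24, 23, 65]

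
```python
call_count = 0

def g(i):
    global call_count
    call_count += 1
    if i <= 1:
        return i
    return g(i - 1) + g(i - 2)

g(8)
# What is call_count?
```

Calls(i) = 1 + Calls(i-1) + Calls(i-2); Calls(0)=Calls(1)=1. For i=8 this gives 67.

Answer: 67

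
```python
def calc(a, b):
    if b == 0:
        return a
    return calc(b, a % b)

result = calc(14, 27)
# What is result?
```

calc(14, 27) -> calc(27, 14) -> calc(14, 13) -> calc(13, 1) -> calc(1, 0) -> 1

Answer: 1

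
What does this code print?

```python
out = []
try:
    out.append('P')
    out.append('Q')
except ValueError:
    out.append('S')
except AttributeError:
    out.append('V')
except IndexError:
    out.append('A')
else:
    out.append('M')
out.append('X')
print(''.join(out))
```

Execution trace: 'P' (try body) → 'Q' (try body, no exception) → 'M' (else) → 'X' (after the try/except). Output: PQMX

Answer: PQMX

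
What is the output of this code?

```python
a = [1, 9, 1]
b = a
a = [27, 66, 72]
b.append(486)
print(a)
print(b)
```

Key concept: rebinding vs mutation: a is rebound to a new list, b still points at the original.
Step by step:
`a = [1, 9, 1]` → a = [1, 9, 1]
`b = a` → b = [1, 9, 1] (same object as a)
`a = [27, 66, 72]` → a = [27, 66, 72]
`b.append(486)` → b = [1, 9, 1, 486]
`print(a)` → prints [27, 66, 72]
`print(b)` → prints [1, 9, 1, 486]

Answer:
[27, 66, 72]
[1, 9, 1, 486]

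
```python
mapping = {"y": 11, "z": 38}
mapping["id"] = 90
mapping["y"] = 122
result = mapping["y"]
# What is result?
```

Trace:
`mapping = {"y": 11, "z": 38}` → mapping = {'y': 11, 'z': 38}
`mapping["id"] = 90` → mapping = {'y': 11, 'z': 38, 'id': 90}
`mapping["y"] = 122` → mapping = {'y': 122, 'z': 38, 'id': 90}
`result = mapping["y"]` → result = 122
So result = 122

Answer: 122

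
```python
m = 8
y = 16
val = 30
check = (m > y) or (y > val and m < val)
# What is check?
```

Trace:
`m = 8` → m = 8
`y = 16` → y = 16
`val = 30` → val = 30
`check = (m > y) or (y > val and m < val)` → check = False
So check = False

Answer: False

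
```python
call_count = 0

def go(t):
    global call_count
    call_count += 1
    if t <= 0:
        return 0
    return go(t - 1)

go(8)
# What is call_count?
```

Linear recursion stepping by 1: 9 calls from t=8 down to ≤0.

Answer: 9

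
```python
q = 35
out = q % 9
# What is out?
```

Trace:
`q = 35` → q = 35
`out = q % 9` → out = 8
So out = 8

Answer: 8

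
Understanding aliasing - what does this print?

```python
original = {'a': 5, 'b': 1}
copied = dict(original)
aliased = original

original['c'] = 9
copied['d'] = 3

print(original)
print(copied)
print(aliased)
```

Key concept: dict() creates copy, assignment creates alias.
Step by step:
`original = {'a': 5, 'b': 1}` → original = {'a': 5, 'b': 1}
`copied = dict(original)` → copied = {'a': 5, 'b': 1}
`aliased = original` → aliased = {'a': 5, 'b': 1} (same object as original)
`original['c'] = 9` → original = {'a': 5, 'b': 1, 'c': 9} (same object as aliased); aliased = {'a': 5, 'b': 1, 'c': 9} (same object as original)
`copied['d'] = 3` → copied = {'a': 5, 'b': 1, 'd': 3}
`print(original)` → prints {'a': 5, 'b': 1, 'c': 9}
`print(copied)` → prints {'a': 5, 'b': 1, 'd': 3}
`print(aliased)` → prints {'a': 5, 'b': 1, 'c': 9}

Answer:
{'a': 5, 'b': 1, 'c': 9}
{'a': 5, 'b': 1, 'd': 3}
{'a': 5, 'b': 1, 'c': 9}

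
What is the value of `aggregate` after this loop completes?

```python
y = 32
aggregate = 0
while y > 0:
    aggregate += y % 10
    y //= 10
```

Sum digits of 32
`aggregate` takes the values: 0 → 2 → 5

Answer: 5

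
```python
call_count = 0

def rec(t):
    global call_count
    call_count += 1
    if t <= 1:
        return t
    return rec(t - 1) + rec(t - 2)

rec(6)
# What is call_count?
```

Calls(t) = 1 + Calls(t-1) + Calls(t-2); Calls(0)=Calls(1)=1. For t=6 this gives 25.

Answer: 25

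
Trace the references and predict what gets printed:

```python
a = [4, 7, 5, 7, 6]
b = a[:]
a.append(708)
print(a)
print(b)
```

Key concept: slice [:] creates copy.
Step by step:
`a = [4, 7, 5, 7, 6]` → a = [4, 7, 5, 7, 6]
`b = a[:]` → b = [4, 7, 5, 7, 6]
`a.append(708)` → a = [4, 7, 5, 7, 6, 708]
`print(a)` → prints [4, 7, 5, 7, 6, 708]
`print(b)` → prints [4, 7, 5, 7, 6]

Answer:
[4, 7, 5, 7, 6, 708]
[4, 7, 5, 7, 6]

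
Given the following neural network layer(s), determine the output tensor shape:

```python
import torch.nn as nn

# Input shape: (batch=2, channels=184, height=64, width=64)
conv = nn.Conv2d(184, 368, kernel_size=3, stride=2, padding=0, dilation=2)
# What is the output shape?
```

Input: (2, 184, 64, 64) -> Output: (2, 368, 30, 30)

Answer: (2, 368, 30, 30)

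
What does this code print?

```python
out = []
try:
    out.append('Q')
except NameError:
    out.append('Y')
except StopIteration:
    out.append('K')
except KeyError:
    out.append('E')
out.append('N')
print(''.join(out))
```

Execution trace: 'Q' (try body, no exception) → 'N' (after the try/except). Output: QN

Answer: QN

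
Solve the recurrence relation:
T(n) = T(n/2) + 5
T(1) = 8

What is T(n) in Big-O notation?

Each step divides n by 2 and adds 5. After log_2(n) steps we reach T(1)=8. So T(n) = 5·log_2(n) + 8 = O(log n).

Answer: O(log n)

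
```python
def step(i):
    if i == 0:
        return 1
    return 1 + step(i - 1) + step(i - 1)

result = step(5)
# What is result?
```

step(i) = 1 + 2·step(i-1), step(0)=1. Closed form: (1+1)·2^5 - 1 = 63.

Answer: 63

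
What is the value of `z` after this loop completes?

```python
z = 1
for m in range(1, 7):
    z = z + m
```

Start at 1, add 1 through 6
`z` takes the values: 1 → 2 → 4 → 7 → 11 → 16 → 22

Answer: 22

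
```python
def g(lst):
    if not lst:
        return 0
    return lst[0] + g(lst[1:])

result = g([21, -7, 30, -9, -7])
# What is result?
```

21 + (-7) + 30 + (-9) + (-7) + 0 = 28

Answer: 28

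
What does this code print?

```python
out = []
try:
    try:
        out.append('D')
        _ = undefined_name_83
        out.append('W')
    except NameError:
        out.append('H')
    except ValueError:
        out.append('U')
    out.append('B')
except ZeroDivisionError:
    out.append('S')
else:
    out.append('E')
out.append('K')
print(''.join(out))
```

Execution trace: 'D' (inner try body) → 'H' (inner except NameError) → 'B' (try body, no exception) → 'E' (else) → 'K' (after the try/except). Output: DHBEK

Answer: DHBEK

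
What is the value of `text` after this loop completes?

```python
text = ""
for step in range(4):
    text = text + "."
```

Repeat '.' 4 times
`text` takes the values: "" → "." → ".." → "..." → "...."

Answer: "...."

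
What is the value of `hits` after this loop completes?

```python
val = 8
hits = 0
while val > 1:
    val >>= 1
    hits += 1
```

Count right shifts until 1
`hits` takes the values: 0 → 1 → 2 → 3

Answer: 3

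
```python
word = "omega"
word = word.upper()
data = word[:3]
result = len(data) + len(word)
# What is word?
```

Trace:
`word = "omega"` → word = 'omega'
`word = word.upper()` → word = 'OMEGA'
`data = word[:3]` → data = 'OME'
`result = len(data) + len(word)` → result = 8
So word = 'OMEGA'

Answer: 'OMEGA'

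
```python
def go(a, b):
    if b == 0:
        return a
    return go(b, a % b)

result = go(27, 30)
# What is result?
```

go(27, 30) -> go(30, 27) -> go(27, 3) -> go(3, 0) -> 3

Answer: 3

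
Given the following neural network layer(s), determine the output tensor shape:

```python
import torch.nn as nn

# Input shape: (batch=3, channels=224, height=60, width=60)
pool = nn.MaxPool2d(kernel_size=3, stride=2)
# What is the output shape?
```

Input: (3, 224, 60, 60) -> Output: (3, 224, 29, 29)

Answer: (3, 224, 29, 29)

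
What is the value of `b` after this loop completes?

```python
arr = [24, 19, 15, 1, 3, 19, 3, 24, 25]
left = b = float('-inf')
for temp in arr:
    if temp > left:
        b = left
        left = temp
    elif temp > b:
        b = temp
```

Second largest (with repeats) in [24, 19, 15, 1, 3, 19, 3, 24, 25]
`b` takes the values: -inf → 19 → 24

Answer: 24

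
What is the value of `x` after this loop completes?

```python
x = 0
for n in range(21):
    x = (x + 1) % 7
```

Increment mod 7, 21 times = 0
`x` takes the values: 0 → 1 → 2 → 3 → 4 → 5 → 6 → 0 → 1 → 2 → 3 → 4 → 5 → 6 → 0 → 1 → 2 → 3 → 4 → 5 → 6 → 0

Answer: 0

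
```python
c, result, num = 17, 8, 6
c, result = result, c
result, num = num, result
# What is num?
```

Trace:
`c, result, num = 17, 8, 6` → c = 17; result = 8; num = 6
`c, result = result, c` → c = 8; result = 17
`result, num = num, result` → result = 6; num = 17
So num = 17

Answer: 17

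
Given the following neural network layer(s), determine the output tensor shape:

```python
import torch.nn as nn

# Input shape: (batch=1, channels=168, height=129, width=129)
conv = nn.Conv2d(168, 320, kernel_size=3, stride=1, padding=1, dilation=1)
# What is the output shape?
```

Input: (1, 168, 129, 129) -> Output: (1, 320, 129, 129)

Answer: (1, 320, 129, 129)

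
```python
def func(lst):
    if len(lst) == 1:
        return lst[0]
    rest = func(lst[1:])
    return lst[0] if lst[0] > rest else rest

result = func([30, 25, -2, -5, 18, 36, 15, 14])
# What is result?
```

Recursive max over [30, 25, -2, -5, 18, 36, 15, 14] = 36

Answer: 36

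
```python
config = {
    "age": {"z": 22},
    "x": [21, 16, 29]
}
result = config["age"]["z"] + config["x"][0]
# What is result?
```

Trace:
`config = { ...` → config = {'age': {'z': 22}, 'x': [21, 16, 29]}
`result = config["age"]["z"] + config["x"][0]` → result = 43
So result = 43

Answer: 43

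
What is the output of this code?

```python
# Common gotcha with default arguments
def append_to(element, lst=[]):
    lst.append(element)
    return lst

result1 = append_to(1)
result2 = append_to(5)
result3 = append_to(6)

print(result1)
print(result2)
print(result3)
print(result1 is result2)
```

Key concept: mutable default argument gotcha.
Step by step:
`result1 = append_to(1)` → result1 = [1]
`result2 = append_to(5)` → result1 = [1, 5] (same object as result2); result2 = [1, 5] (same object as result1)
`result3 = append_to(6)` → result1 = [1, 5, 6] (same object as result2, result3); result2 = [1, 5, 6] (same object as result1, result3); result3 = [1, 5, 6] (same object as result1, result2)
`print(result1)` → prints [1, 5, 6]
`print(result2)` → prints [1, 5, 6]
`print(result3)` → prints [1, 5, 6]
`print(result1 is result2)` → prints True

Answer:
[1, 5, 6]
[1, 5, 6]
[1, 5, 6]
True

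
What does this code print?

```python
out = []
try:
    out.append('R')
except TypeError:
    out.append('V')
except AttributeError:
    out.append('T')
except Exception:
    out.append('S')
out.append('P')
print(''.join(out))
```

Execution trace: 'R' (try body, no exception) → 'P' (after the try/except). Output: RP

Answer: RP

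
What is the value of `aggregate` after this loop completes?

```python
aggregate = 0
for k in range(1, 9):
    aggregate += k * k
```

Sum of squares 1² to 8² = 204
`aggregate` takes the values: 0 → 1 → 5 → 14 → 30 → 55 → 91 → 140 → 204

Answer: 204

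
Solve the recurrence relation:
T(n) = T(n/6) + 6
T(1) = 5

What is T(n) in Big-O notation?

Each step divides n by 6 and adds 6. After log_6(n) steps we reach T(1)=5. So T(n) = 6·log_6(n) + 5 = O(log n).

Answer: O(log n)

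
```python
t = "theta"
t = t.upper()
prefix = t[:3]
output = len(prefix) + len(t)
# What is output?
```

Trace:
`t = "theta"` → t = 'theta'
`t = t.upper()` → t = 'THETA'
`prefix = t[:3]` → prefix = 'THE'
`output = len(prefix) + len(t)` → output = 8
So output = 8

Answer: 8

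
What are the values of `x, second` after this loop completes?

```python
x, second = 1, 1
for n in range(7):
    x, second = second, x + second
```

Fibonacci: after 7 iterations
`x, second` takes the values: (1, 1) → (1, 2) → (2, 3) → (3, 5) → (5, 8) → (8, 13) → (13, 21) → (21, 34)

Answer: 21, 34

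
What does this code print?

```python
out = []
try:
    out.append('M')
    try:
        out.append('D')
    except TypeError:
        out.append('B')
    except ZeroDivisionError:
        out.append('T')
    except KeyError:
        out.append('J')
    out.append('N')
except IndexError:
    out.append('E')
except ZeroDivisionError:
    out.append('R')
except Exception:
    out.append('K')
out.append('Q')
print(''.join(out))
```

Execution trace: 'M' (try body) → 'D' (inner try body, no exception) → 'N' (try body, no exception) → 'Q' (after the try/except). Output: MDNQ

Answer: MDNQ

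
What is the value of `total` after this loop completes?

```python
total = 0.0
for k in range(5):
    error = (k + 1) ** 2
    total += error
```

Sum of squared losses 1² + 2² + ... + 5²
`total` takes the values: 0.0 → 1.0 → 5.0 → 14.0 → 30.0 → 55.0

Answer: 55.0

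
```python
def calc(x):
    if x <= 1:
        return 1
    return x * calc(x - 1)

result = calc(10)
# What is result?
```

calc(10) = 10 * 9 * 8 * 7 * 6 * 5 * 4 * 3 * 2 * 1 = 3628800

Answer: 3628800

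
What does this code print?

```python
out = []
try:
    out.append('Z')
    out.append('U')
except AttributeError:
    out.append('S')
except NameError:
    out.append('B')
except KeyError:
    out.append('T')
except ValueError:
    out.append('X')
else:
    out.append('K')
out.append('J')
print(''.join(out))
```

Execution trace: 'Z' (try body) → 'U' (try body, no exception) → 'K' (else) → 'J' (after the try/except). Output: ZUKJ

Answer: ZUKJ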